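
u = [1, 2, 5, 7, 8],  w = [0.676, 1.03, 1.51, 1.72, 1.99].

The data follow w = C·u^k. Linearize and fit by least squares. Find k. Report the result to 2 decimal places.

With ln wᵢ as the transformed response and ln uᵢ as the regressor:
AᵀA = [[11.1814, 6.3279]; [6.3279, 5]], rhs = [3.1700, 1.2806]ᵀ  (here Σln u = 6.3279, Σ(ln u)² = 11.1814, Σln w = 1.2806, Σln u·ln w = 3.1700).
Solving (det = 15.8642): k = 0.48831, ln C = -0.36189.

k = 0.49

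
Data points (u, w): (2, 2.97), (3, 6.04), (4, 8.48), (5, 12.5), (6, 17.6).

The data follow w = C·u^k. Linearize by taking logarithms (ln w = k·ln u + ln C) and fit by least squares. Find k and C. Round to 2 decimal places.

Linearized form: ln w = k·ln u + ln C. From the 5 transformed points,
Over the data: Σln u = 6.5793, Σ(ln u)² = 9.4099, Σln w = 10.4183, Σln u·ln w = 14.8974.
Normal system: [[9.4099, 6.5793]; [6.5793, 5]]·[k, ln C]ᵀ = [14.8974, 10.4183]ᵀ.
Slope k = (n·Σln u·ln w − Σln u·Σln w)/(n·Σ(ln u)² − (Σln u)²) = (5·14.8974 − 6.5793·10.4183)/3.7630 = 1.57912; ln C = (Σln w − k·Σln u)/n = 0.00578, so C = exp(0.00578) = 1.00580.

k = 1.58, C = 1.01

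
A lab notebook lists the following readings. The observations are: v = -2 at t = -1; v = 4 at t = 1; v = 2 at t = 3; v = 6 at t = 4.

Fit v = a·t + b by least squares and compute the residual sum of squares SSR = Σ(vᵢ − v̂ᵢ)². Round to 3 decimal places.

SSR = 11.797

Sums needed: Σt·t = 27, Σt = 7, Σ1 = 4.
Right-hand side: Σt·v = 36, Σv = 10.
Determinant 27·4 − 7² = 59.
a = (36·4 − 7·10)/59 = 74/59; b = (27·10 − 7·36)/59 = 18/59.
Residuals: -62/59, 144/59, -122/59, 40/59; SSR = 696/59.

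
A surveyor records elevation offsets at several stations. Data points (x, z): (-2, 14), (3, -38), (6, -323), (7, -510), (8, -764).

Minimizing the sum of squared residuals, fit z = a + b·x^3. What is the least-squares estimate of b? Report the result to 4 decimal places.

b = -1.4957

Normal-equation sums: Σ1 = 5, Σx^3 = 1090, Σx^3·x^3 = 427242.
Right-hand side: Σz = -1621, Σx^3·z = -637004.
AᵀA·[a, b]ᵀ = Aᵀz becomes [[5, 1090]; [1090, 427242]]·[a, b]ᵀ = [-1621, -637004]ᵀ.
Determinant 5·427242 − 1090² = 948110.
a = ((-1621)·427242 − 1090·(-637004))/948110 = 887539/474055; b = (5·(-637004) − 1090·(-1621))/948110 = -141813/94811.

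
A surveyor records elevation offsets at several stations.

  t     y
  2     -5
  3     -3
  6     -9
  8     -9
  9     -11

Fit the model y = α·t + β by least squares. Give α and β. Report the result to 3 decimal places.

The normal system XᵀX·[α, β]ᵀ = Xᵀy is [[194, 28]; [28, 5]]·[α, β]ᵀ = [-244, -37]ᵀ.
det = 194·5 − 28² = 186.
α = ((-244)·5 − 28·(-37))/186 = -92/93; β = (194·(-37) − 28·(-244))/186 = -173/93.

α = -0.989, β = -1.860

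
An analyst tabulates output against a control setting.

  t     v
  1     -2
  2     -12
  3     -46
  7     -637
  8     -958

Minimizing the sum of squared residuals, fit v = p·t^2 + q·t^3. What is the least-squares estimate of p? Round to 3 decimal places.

p = 0.809

Normal-equation sums: Σt^2·t^2 = 6595, Σt^2·t^3 = 49851, Σt^3·t^3 = 380587.
Right-hand side: Σt^2·v = -92989, Σt^3·v = -710327.
det = 6595·380587 − 49851² = 24849064.
p = ((-92989)·380587 − 49851·(-710327))/24849064 = 10053367/12424532; q = (6595·(-710327) − 49851·(-92989))/24849064 = -24505963/12424532.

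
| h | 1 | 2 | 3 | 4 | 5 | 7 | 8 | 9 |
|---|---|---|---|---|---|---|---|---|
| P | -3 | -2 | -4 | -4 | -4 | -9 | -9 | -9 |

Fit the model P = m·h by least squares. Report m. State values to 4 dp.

Compute the Gram sums: Σh·h = 249.
Moment sums: Σh·P = -271.
Normal equations: [[249]]·[m]ᵀ = [-271]ᵀ.
m = (-271)/249 = -1.08835.

m = -1.0884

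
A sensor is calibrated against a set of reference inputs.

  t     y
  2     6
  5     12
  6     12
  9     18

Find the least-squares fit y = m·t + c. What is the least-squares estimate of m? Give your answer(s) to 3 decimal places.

From the data, Σt·t = 146, Σt = 22, Σ1 = 4.
For Xᵀy: Σt·y = 306, Σy = 48.
Δ = 146·4 − 22² = 100.
m = (306·4 − 22·48)/100 = 42/25; c = (146·48 − 22·306)/100 = 69/25.

m = 1.680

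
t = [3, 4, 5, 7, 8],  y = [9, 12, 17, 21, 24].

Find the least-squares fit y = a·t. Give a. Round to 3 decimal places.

a = 3.061

Setting ∂/∂a … = 0 gives: 163·a = 499.
a = 499/163 = 3.06135.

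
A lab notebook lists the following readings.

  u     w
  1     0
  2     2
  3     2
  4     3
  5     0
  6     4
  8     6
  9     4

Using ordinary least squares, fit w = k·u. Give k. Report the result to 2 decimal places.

The normal equations are: 236·k = 130.
(Σu·u = 236, Σu·w = 130.)
k = 130/236 = 0.550847.

k = 0.55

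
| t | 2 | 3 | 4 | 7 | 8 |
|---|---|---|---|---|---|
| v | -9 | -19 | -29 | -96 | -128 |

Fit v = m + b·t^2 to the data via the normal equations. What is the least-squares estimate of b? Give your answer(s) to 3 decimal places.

Entries of AᵀA: Σ1 = 5, Σt^2 = 142, Σt^2·t^2 = 6850.
Moment sums: Σv = -281, Σt^2·v = -13567.
AᵀA·[m, b]ᵀ = Aᵀv becomes [[5, 142]; [142, 6850]]·[m, b]ᵀ = [-281, -13567]ᵀ.
Δ = 5·6850 − 142² = 14086.
m = ((-281)·6850 − 142·(-13567))/14086 = 832/7043; b = (5·(-13567) − 142·(-281))/14086 = -27933/14086.

b = -1.983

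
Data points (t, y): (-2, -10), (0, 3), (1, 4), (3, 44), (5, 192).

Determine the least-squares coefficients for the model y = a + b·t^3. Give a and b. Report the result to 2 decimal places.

Sums needed: Σ1 = 5, Σt^3 = 145, Σt^3·t^3 = 16419.
For Xᵀy: Σy = 233, Σt^3·y = 25272.
XᵀX·[a, b]ᵀ = Xᵀy becomes [[5, 145]; [145, 16419]]·[a, b]ᵀ = [233, 25272]ᵀ.
Eliminating b: 16419·(row 1) − 145·(row 2) gives 61070·a = 16419·233 − 145·25272 = 161187, so a = 161187/61070.
Then b = (25272 − 145·(161187/61070))/16419 = 18515/12214.

a = 2.64, b = 1.52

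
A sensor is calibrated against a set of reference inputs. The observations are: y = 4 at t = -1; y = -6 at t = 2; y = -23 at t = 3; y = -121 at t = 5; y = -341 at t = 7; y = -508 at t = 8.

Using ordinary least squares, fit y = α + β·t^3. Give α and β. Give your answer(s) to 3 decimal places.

α = 3.058, β = -0.999

Setting ∂/∂α … = 0 gives: 6·α + 1014·β = -995;  1014·α + 396212·β = -392857.
Determinant 6·396212 − 1014² = 1349076.
α = ((-995)·396212 − 1014·(-392857))/1349076 = 2063029/674538; β = (6·(-392857) − 1014·(-995))/1349076 = -112351/112423.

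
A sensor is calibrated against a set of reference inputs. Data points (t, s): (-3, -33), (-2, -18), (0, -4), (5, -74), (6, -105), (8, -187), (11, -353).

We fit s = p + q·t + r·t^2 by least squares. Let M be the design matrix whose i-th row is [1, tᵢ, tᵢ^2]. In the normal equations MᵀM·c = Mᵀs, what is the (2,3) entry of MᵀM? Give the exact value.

2149

Row 2 ↔ basis t, column 3 ↔ basis t^2, so (MᵀM)_{2,3} = Σᵢ (t)·(t^2) = (-3)·(9) + (-2)·(4) + (0)·(0) + (5)·(25) + (6)·(36) + (8)·(64) + (11)·(121) = 2149.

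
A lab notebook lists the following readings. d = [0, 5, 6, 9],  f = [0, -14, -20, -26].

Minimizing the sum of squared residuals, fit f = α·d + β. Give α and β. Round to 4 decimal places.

Normal-equation sums: Σd·d = 142, Σd = 20, Σ1 = 4.
Right-hand side: Σd·f = -424, Σf = -60.
Determinant 142·4 − 20² = 168.
α = ((-424)·4 − 20·(-60))/168 = -62/21; β = (142·(-60) − 20·(-424))/168 = -5/21.

α = -2.9524, β = -0.2381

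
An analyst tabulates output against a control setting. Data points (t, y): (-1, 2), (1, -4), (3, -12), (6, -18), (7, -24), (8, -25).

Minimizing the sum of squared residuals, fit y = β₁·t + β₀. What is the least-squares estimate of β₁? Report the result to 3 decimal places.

The normal system AᵀA·[β₁, β₀]ᵀ = Aᵀy is [[160, 24]; [24, 6]]·[β₁, β₀]ᵀ = [-518, -81]ᵀ.
Δ = 160·6 − 24² = 384.
β₁ = ((-518)·6 − 24·(-81))/384 = -97/32; β₀ = (160·(-81) − 24·(-518))/384 = -11/8.

β₁ = -3.031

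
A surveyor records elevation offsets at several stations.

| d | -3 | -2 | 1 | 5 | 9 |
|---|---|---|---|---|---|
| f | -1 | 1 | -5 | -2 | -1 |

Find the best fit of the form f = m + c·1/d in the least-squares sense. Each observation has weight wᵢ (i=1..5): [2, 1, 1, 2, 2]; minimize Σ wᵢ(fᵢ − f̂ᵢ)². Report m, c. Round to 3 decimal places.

With design matrix A, AᵀWA = [[8, 41/90]; [41/90, 12773/8100]] and AᵀWf = [-12, -527/90]ᵀ.
Determinant 8·(12773/8100) − (41/90)² = 11167/900.
m = ((-12)·(12773/8100) − (41/90)·(-527/90))/(11167/900) = -131669/100503; c = (8·(-527/90) − (41/90)·(-12))/(11167/900) = -37240/11167.

m = -1.310, c = -3.335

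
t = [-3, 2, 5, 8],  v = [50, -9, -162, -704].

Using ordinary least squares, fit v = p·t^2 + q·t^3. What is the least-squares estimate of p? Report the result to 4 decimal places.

From the data, Σt^2·t^2 = 4818, Σt^2·t^3 = 35682, Σt^3·t^3 = 278562.
Right-hand side: Σt^2·v = -48692, Σt^3·v = -382120.
Eliminating q: 278562·(row 1) − 35682·(row 2) gives 68906592·p = 278562·(-48692) − 35682·(-382120) = 71064936, so p = 987013/957036.
Then q = ((-382120) − 35682·(987013/957036))/278562 = -479751/319012.

p = 1.0313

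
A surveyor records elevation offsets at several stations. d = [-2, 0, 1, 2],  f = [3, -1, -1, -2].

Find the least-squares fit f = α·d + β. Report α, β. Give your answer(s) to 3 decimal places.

α = -1.229, β = 0.057

With design matrix M, MᵀM = [[9, 1]; [1, 4]] and Mᵀf = [-11, -1]ᵀ.
det = 9·4 − 1² = 35.
α = ((-11)·4 − 1·(-1))/35 = -43/35; β = (9·(-1) − 1·(-11))/35 = 2/35.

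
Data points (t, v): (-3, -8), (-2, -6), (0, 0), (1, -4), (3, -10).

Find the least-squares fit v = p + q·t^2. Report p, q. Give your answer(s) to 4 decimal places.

p = -1.7541, q = -0.8361

Normal-equation sums: Σ1 = 5, Σt^2 = 23, Σt^2·t^2 = 179.
For Xᵀv: Σv = -28, Σt^2·v = -190.
Normal equations: [[5, 23]; [23, 179]]·[p, q]ᵀ = [-28, -190]ᵀ.
det = 5·179 − 23² = 366.
p = ((-28)·179 − 23·(-190))/366 = -107/61; q = (5·(-190) − 23·(-28))/366 = -51/61.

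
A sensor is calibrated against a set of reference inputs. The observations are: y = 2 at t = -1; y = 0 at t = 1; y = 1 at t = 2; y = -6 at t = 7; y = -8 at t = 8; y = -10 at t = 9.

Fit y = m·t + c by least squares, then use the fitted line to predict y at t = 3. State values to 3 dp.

ŷ = -1.897

The normal equations are: 200·m + 26·c = -196;  26·m + 6·c = -21.
Δ = 200·6 − 26² = 524.
m = ((-196)·6 − 26·(-21))/524 = -315/262; c = (200·(-21) − 26·(-196))/524 = 224/131.
At t = 3: ŷ = (-315/262)·(3) + (224/131)·(1) = -497/262.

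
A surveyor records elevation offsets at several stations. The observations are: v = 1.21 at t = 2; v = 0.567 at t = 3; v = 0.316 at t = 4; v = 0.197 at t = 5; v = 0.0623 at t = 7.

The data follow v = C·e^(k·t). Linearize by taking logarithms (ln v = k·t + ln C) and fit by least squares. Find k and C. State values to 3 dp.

k = -0.580, C = 3.487

Linearized form: ln v = k·t + ln C. From the 5 transformed points,
Σt = 21.0000, Σ(t)² = 103.0000, Σln v = -5.9291, Σt·ln v = -33.4823.
Equations: 103.0000·k + 21.0000·ln C = -33.4823;  21.0000·k + 5·ln C = -5.9291.
Δ = 103.0000·5 − (21.0000)² = 74.0000; k = (-33.4823·5 − 21.0000·-5.9291)/74.0000 = -0.57973, ln C = (103.0000·-5.9291 − 21.0000·-33.4823)/74.0000 = 1.24902, so C = exp(1.24902) = 3.48694.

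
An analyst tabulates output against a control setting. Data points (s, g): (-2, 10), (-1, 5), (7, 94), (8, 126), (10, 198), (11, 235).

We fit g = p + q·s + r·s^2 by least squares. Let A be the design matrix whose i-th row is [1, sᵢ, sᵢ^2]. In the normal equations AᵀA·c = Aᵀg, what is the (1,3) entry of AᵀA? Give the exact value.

339

Row 1 ↔ basis 1, column 3 ↔ basis s^2, so (AᵀA)_{1,3} = Σᵢ s^2 = (1)·(4) + (1)·(1) + (1)·(49) + (1)·(64) + (1)·(100) + (1)·(121) = 339.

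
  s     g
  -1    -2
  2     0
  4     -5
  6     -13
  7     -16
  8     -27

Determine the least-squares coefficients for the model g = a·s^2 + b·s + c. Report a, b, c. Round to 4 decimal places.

a = -0.5459, b = 1.2255, c = -0.3440

With design matrix M, MᵀM = [[8066, 1142, 170]; [1142, 170, 26]; [170, 26, 6]] and Mᵀg = [-3062, -424, -63]ᵀ.
Solving the 3×3 system (Gaussian elimination) gives a = -9007/16500, b = 20221/16500, c = -43/125.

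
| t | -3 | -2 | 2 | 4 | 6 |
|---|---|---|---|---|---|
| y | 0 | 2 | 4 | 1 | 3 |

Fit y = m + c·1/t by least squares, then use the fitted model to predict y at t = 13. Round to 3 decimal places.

ŷ = 2.136

Compute the Gram sums: Σ1 = 5, Σ1/t = 1/12, Σ1/t·1/t = 101/144.
Moment sums: Σy = 10, Σ1/t·y = 7/4.
So AᵀA·[m, c]ᵀ = Aᵀy: [[5, 1/12]; [1/12, 101/144]]·[m, c]ᵀ = [10, 7/4]ᵀ.
Eliminating c: (101/144)·(row 1) − (1/12)·(row 2) gives (7/2)·m = (101/144)·10 − (1/12)·(7/4) = 989/144, so m = 989/504.
Then c = ((7/4) − (1/12)·(989/504))/(101/144) = 95/42.
At t = 13: ŷ = (989/504)·(1) + (95/42)·(1/13) = 13997/6552.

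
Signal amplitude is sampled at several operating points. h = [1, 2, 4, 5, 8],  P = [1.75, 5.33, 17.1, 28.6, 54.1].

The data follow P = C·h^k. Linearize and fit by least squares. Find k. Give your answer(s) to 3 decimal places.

k = 1.678

Linearized form: ln P = k·ln h + ln C. From the 5 transformed points,
AᵀA = [[9.3166, 5.7683]; [5.7683, 5]], rhs = [18.7915, 12.4163]ᵀ  (here Σln h = 5.7683, Σ(ln h)² = 9.3166, Σln P = 12.4163, Σln h·ln P = 18.7915).
Δ = 9.3166·5 − (5.7683)² = 13.3096; k = (18.7915·5 − 5.7683·12.4163)/13.3096 = 1.67820, ln C = (9.3166·12.4163 − 5.7683·18.7915)/13.3096 = 0.54717.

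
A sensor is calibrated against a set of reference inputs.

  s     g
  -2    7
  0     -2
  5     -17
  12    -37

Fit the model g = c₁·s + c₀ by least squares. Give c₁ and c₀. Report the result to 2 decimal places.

Compute the Gram sums: Σs·s = 173, Σs = 15, Σ1 = 4.
For Mᵀg: Σs·g = -543, Σg = -49.
MᵀM·[c₁, c₀]ᵀ = Mᵀg becomes [[173, 15]; [15, 4]]·[c₁, c₀]ᵀ = [-543, -49]ᵀ.
Eliminating c₀: 4·(row 1) − 15·(row 2) gives 467·c₁ = 4·(-543) − 15·(-49) = -1437, so c₁ = -1437/467.
Then c₀ = ((-49) − 15·(-1437/467))/4 = -332/467.

c₁ = -3.08, c₀ = -0.71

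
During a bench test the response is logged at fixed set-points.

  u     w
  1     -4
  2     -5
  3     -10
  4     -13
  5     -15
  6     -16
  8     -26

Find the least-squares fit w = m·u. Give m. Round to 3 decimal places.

m = -3.065

Compute the Gram sums: Σu·u = 155.
For Mᵀw: Σu·w = -475.
Hence m = -475 / 155 ≈ -3.06452.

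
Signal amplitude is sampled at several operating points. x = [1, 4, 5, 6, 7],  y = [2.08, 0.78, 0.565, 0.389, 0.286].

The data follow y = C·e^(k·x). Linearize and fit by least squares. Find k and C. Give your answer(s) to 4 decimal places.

k = -0.3322, C = 2.9194

Let Y = ln y. Fitting Y = k·x + ln C by least squares:
Σx = 23.0000, Σ(x)² = 127.0000, Σln y = -2.2830, Σx·ln y = -17.5435.
Equations: 127.0000·k + 23.0000·ln C = -17.5435;  23.0000·k + 5·ln C = -2.2830.
Δ = 127.0000·5 − (23.0000)² = 106.0000; k = (-17.5435·5 − 23.0000·-2.2830)/106.0000 = -0.33217, ln C = (127.0000·-2.2830 − 23.0000·-17.5435)/106.0000 = 1.07137, so C = exp(1.07137) = 2.91937.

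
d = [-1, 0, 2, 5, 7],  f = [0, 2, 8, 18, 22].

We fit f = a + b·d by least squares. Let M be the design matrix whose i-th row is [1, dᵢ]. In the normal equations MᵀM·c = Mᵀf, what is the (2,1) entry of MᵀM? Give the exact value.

13

Row 2 ↔ basis d, column 1 ↔ basis 1, so (MᵀM)_{2,1} = Σᵢ d = (-1)·(1) + (0)·(1) + (2)·(1) + (5)·(1) + (7)·(1) = 13.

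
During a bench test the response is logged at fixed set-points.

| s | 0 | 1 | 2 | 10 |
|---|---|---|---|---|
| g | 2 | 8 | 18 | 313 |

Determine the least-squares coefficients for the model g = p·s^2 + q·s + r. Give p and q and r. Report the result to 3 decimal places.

p = 2.880, q = 2.273, r = 2.263

From the data, Σs^2·s^2 = 10017, Σs^2·s = 1009, Σs^2 = 105, Σs·s = 105, Σs = 13, Σ1 = 4.
For Aᵀg: Σs^2·g = 31380, Σs·g = 3174, Σg = 341.
Normal equations: [[10017, 1009, 105]; [1009, 105, 13]; [105, 13, 4]]·[p, q, r]ᵀ = [31380, 3174, 341]ᵀ.
Solving the 3×3 system (Gaussian elimination) gives p = 55999/19444, q = 44193/19444, r = 11000/4861.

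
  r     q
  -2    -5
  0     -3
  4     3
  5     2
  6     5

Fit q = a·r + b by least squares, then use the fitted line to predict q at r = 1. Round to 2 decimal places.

q̂ = -1.53

The normal equations are: 81·a + 13·b = 62;  13·a + 5·b = 2.
Determinant 81·5 − 13² = 236.
a = (62·5 − 13·2)/236 = 71/59; b = (81·2 − 13·62)/236 = -161/59.
At r = 1: q̂ = (71/59)·(1) + (-161/59)·(1) = -90/59.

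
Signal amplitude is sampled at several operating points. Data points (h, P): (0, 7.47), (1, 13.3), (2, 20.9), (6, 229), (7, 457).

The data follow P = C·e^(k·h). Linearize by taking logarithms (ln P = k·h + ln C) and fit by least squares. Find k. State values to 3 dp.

k = 0.585

Let Y = ln P. Fitting Y = k·h + ln C by least squares:
XᵀX = [[90.0000, 16.0000]; [16.0000, 5]], rhs = [84.1424, 19.1968]ᵀ  (here Σh = 16.0000, Σ(h)² = 90.0000, Σln P = 19.1968, Σh·ln P = 84.1424).
Δ = 90.0000·5 − (16.0000)² = 194.0000; k = (84.1424·5 − 16.0000·19.1968)/194.0000 = 0.58538, ln C = (90.0000·19.1968 − 16.0000·84.1424)/194.0000 = 1.96616.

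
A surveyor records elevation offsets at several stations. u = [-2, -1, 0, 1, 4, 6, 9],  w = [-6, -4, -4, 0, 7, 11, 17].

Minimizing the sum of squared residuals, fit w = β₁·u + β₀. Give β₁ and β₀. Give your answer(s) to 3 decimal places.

β₁ = 2.170, β₀ = -2.269

Forming XᵀX = [[139, 17]; [17, 7]] and Xᵀw = [263, 21]ᵀ gives XᵀX·[β₁, β₀]ᵀ = Xᵀw.
Eliminating β₀: 7·(row 1) − 17·(row 2) gives 684·β₁ = 7·263 − 17·21 = 1484, so β₁ = 371/171.
Then β₀ = (21 − 17·(371/171))/7 = -388/171.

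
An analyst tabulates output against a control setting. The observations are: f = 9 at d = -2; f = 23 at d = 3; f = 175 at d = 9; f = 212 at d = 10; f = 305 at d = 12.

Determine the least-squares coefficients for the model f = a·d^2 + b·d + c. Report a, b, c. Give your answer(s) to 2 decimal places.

Compute the Gram sums: Σd^2·d^2 = 37394, Σd^2·d = 3476, Σd^2 = 338, Σd·d = 338, Σd = 32, Σ1 = 5.
And Σd^2·f = 79538, Σd·f = 7406, Σf = 724.
So AᵀA·[a, b, c]ᵀ = Aᵀf: [[37394, 3476, 338]; [3476, 338, 32]; [338, 32, 5]]·[a, b, c]ᵀ = [79538, 7406, 724]ᵀ.
Inverting the 3×3 Gram matrix, [a, b, c]ᵀ = [181553/89157, 66337/89157, 70798/29719]ᵀ.

a = 2.04, b = 0.74, c = 2.38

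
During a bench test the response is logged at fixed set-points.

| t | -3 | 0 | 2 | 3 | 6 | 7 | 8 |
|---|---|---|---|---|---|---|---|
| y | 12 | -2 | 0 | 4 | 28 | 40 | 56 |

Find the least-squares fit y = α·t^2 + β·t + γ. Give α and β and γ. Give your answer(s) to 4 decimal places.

Forming AᵀA = [[7971, 1079, 171]; [1079, 171, 23]; [171, 23, 7]] and Aᵀy = [6696, 872, 138]ᵀ gives AᵀA·[α, β, γ]ᵀ = Aᵀy.
Inverting the 3×3 Gram matrix, [α, β, γ]ᵀ = [44111/41384, -57525/41384, -5193/2956]ᵀ.

α = 1.0659, β = -1.3900, γ = -1.7568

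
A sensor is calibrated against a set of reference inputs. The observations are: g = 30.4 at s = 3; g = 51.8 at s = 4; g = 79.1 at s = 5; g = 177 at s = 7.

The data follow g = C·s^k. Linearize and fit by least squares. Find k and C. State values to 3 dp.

k = 2.073, C = 2.995

Taking logs, ln g = k·ln s + ln C, so regress ln g on ln s.
Over the data: Σln s = 6.0403, Σ(ln s)² = 9.5056, Σln g = 16.9087, Σln s·ln g = 26.3301.
Normal system: [[9.5056, 6.0403]; [6.0403, 4]]·[k, ln C]ᵀ = [26.3301, 16.9087]ᵀ.
Δ = 9.5056·4 − (6.0403)² = 1.5378; k = (26.3301·4 − 6.0403·16.9087)/1.5378 = 2.07284, ln C = (9.5056·16.9087 − 6.0403·26.3301)/1.5378 = 1.09705, so C = exp(1.09705) = 2.99533.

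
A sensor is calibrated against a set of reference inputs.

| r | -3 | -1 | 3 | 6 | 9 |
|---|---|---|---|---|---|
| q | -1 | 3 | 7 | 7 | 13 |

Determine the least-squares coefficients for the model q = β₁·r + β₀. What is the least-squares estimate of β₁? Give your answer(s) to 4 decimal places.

β₁ = 1.0207

Setting ∂/∂β₁ … = 0 gives: 136·β₁ + 14·β₀ = 180;  14·β₁ + 5·β₀ = 29.
(Σr·r = 136, Σr = 14, Σ1 = 5, Σr·q = 180, Σq = 29.)
Eliminating β₀: 5·(row 1) − 14·(row 2) gives 484·β₁ = 5·180 − 14·29 = 494, so β₁ = 247/242.
Then β₀ = (29 − 14·(247/242))/5 = 356/121.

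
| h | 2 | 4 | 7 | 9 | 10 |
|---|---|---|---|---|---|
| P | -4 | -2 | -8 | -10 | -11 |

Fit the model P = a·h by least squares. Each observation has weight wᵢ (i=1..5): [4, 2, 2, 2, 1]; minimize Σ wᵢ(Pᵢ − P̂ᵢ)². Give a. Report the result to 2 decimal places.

Sums needed: Σwᵢ·h·h = 408.
Right-hand side: Σwᵢ·h·P = -450.
So XᵀWX·[a]ᵀ = XᵀWP: [[408]]·[a]ᵀ = [-450]ᵀ.
a = (-450)/408 = -1.10294.

a = -1.10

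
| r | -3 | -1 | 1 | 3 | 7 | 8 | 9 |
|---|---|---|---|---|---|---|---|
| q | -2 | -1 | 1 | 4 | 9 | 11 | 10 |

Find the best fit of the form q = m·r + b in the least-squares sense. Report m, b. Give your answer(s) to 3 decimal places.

m = 1.149, b = 0.633

Forming AᵀA = [[214, 24]; [24, 7]] and Aᵀq = [261, 32]ᵀ gives AᵀA·[m, b]ᵀ = Aᵀq.
Eliminating b: 7·(row 1) − 24·(row 2) gives 922·m = 7·261 − 24·32 = 1059, so m = 1059/922.
Then b = (32 − 24·(1059/922))/7 = 292/461.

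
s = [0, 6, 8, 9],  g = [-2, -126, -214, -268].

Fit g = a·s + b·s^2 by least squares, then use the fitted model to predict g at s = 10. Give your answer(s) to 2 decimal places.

ĝ = -326.71

Forming AᵀA = [[181, 1457]; [1457, 11953]] and Aᵀg = [-4880, -39940]ᵀ gives AᵀA·[a, b]ᵀ = Aᵀg.
Eliminating b: 11953·(row 1) − 1457·(row 2) gives 40644·a = 11953·(-4880) − 1457·(-39940) = -138060, so a = -3835/1129.
Then b = ((-39940) − 1457·(-3835/1129))/11953 = -3305/1129.
At s = 10: ĝ = (-3835/1129)·(10) + (-3305/1129)·(100) = -368850/1129.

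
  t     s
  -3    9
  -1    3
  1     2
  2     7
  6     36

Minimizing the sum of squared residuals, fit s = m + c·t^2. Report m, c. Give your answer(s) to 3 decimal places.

With design matrix A, AᵀA = [[5, 51]; [51, 1395]] and Aᵀs = [57, 1410]ᵀ.
det = 5·1395 − 51² = 4374.
m = (57·1395 − 51·1410)/4374 = 845/486; c = (5·1410 − 51·57)/4374 = 1381/1458.

m = 1.739, c = 0.947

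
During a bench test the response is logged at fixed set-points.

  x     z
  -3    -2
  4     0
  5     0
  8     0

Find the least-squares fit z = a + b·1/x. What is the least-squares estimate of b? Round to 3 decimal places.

b = 3.669

Normal-equation sums: Σ1 = 4, Σ1/x = 29/120, Σ1/x·1/x = 3301/14400.
Right-hand side: Σz = -2, Σ1/x·z = 2/3.
So AᵀA·[a, b]ᵀ = Aᵀz: [[4, 29/120]; [29/120, 3301/14400]]·[a, b]ᵀ = [-2, 2/3]ᵀ.
Determinant 4·(3301/14400) − (29/120)² = 4121/4800.
a = ((-2)·(3301/14400) − (29/120)·(2/3))/(4121/4800) = -2974/4121; b = (4·(2/3) − (29/120)·(-2))/(4121/4800) = 15120/4121.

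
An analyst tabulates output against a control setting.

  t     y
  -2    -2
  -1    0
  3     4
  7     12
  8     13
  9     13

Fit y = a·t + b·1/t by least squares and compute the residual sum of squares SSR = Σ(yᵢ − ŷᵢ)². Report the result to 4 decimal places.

SSR = 2.8978

AᵀA·[a, b]ᵀ = Aᵀy reads: 208·a + 6·b = 321;  6·a + (358033/254016)·b = 3587/504.
(Σt·t = 208, Σt·1/t = 6, Σ1/t·1/t = 358033/254016, Σt·y = 321, Σ1/t·y = 3587/504.)
Determinant 208·(358033/254016) − 6² = 4082893/15876.
a = (321·(358033/254016) − 6·(3587/504))/(4082893/15876) = 104081505/65326288; b = (208·(3587/504) − 6·321)/(4082893/15876) = -7075152/4082893.
Residuals: 10454609/32663144, -9120927/65326288, -13205219/65326288, 1663179/1519216, 3842501/8165786, -74913753/65326288; SSR = 189302367/65326288.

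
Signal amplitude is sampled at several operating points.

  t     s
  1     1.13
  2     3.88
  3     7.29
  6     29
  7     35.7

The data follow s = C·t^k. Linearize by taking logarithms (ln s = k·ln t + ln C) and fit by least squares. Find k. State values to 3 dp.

k = 1.792

Let Y = ln s. Fitting Y = k·ln t + ln C by least squares:
AᵀA = [[8.6844, 5.5294]; [5.5294, 5]], rhs = [16.1125, 10.4070]ᵀ  (here Σln t = 5.5294, Σ(ln t)² = 8.6844, Σln s = 10.4070, Σln t·ln s = 16.1125).
Slope k = (n·Σln t·ln s − Σln t·Σln s)/(n·Σ(ln t)² − (Σln t)²) = (5·16.1125 − 5.5294·10.4070)/12.8473 = 1.79164; ln C = (Σln s − k·Σln t)/n = 0.10005.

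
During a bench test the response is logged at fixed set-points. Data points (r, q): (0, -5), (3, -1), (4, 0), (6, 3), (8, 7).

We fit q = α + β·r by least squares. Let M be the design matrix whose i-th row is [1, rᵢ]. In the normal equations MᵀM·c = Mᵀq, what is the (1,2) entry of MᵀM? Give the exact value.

Row 1 ↔ basis 1, column 2 ↔ basis r, so (MᵀM)_{1,2} = Σᵢ r = (1)·(0) + (1)·(3) + (1)·(4) + (1)·(6) + (1)·(8) = 21.

21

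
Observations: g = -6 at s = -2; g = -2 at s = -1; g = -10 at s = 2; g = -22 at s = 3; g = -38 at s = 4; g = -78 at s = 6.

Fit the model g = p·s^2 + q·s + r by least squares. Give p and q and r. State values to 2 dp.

Compute the Gram sums: Σs^2·s^2 = 1666, Σs^2·s = 306, Σs^2 = 70, Σs·s = 70, Σs = 12, Σ1 = 6.
Right-hand side: Σs^2·g = -3680, Σs·g = -692, Σg = -156.
So MᵀM·[p, q, r]ᵀ = Mᵀg: [[1666, 306, 70]; [306, 70, 12]; [70, 12, 6]]·[p, q, r]ᵀ = [-3680, -692, -156]ᵀ.
Inverting the 3×3 Gram matrix, [p, q, r]ᵀ = [-3372/1727, -2098/1727, -1366/1727]ᵀ.

p = -1.95, q = -1.21, r = -0.79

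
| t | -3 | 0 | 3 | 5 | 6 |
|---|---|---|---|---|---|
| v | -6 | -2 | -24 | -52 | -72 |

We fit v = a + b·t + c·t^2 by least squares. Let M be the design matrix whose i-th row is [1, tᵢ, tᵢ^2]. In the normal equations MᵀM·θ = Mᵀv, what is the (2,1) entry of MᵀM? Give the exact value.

11

Row 2 ↔ basis t, column 1 ↔ basis 1, so (MᵀM)_{2,1} = Σᵢ t = (-3)·(1) + (0)·(1) + (3)·(1) + (5)·(1) + (6)·(1) = 11.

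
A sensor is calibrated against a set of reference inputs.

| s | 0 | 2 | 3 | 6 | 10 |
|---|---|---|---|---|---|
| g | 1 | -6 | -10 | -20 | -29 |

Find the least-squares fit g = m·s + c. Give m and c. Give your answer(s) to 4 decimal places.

m = -3.0132, c = -0.1447

With design matrix M, MᵀM = [[149, 21]; [21, 5]] and Mᵀg = [-452, -64]ᵀ.
Eliminating c: 5·(row 1) − 21·(row 2) gives 304·m = 5·(-452) − 21·(-64) = -916, so m = -229/76.
Then c = ((-64) − 21·(-229/76))/5 = -11/76.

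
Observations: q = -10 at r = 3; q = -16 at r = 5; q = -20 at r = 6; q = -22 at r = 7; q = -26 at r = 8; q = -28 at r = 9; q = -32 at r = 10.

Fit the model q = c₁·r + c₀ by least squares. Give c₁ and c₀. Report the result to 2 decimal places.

c₁ = -3.10, c₀ = -0.75

Entries of AᵀA: Σr·r = 364, Σr = 48, Σ1 = 7.
And Σr·q = -1164, Σq = -154.
So AᵀA·[c₁, c₀]ᵀ = Aᵀq: [[364, 48]; [48, 7]]·[c₁, c₀]ᵀ = [-1164, -154]ᵀ.
Eliminating c₀: 7·(row 1) − 48·(row 2) gives 244·c₁ = 7·(-1164) − 48·(-154) = -756, so c₁ = -189/61.
Then c₀ = ((-154) − 48·(-189/61))/7 = -46/61.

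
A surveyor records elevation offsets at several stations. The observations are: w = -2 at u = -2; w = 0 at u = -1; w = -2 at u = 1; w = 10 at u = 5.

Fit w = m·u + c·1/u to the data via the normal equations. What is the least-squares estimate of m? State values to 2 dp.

m = 2.09

Normal-equation sums: Σu·u = 31, Σu·1/u = 4, Σ1/u·1/u = 229/100.
For Aᵀw: Σu·w = 52, Σ1/u·w = 1.
Normal equations: [[31, 4]; [4, 229/100]]·[m, c]ᵀ = [52, 1]ᵀ.
Eliminating c: (229/100)·(row 1) − 4·(row 2) gives (5499/100)·m = (229/100)·52 − 4·1 = 2877/25, so m = 3836/1833.
Then c = (1 − 4·(3836/1833))/(229/100) = -5900/1833.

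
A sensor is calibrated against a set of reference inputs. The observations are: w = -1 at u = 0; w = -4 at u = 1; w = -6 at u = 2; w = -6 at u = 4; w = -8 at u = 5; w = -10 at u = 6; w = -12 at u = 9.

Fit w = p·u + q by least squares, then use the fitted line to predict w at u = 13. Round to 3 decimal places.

Normal-equation sums: Σu·u = 163, Σu = 27, Σ1 = 7.
And Σu·w = -248, Σw = -47.
det = 163·7 − 27² = 412.
p = ((-248)·7 − 27·(-47))/412 = -467/412; q = (163·(-47) − 27·(-248))/412 = -965/412.
At u = 13: ŵ = (-467/412)·(13) + (-965/412)·(1) = -1759/103.

ŵ = -17.078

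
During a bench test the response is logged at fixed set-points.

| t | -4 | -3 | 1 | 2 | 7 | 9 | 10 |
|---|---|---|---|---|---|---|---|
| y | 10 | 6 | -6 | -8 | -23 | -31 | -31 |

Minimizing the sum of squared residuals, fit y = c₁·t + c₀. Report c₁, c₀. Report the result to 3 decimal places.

Entries of XᵀX: Σt·t = 260, Σt = 22, Σ1 = 7.
For Xᵀy: Σt·y = -830, Σy = -83.
XᵀX·[c₁, c₀]ᵀ = Xᵀy becomes [[260, 22]; [22, 7]]·[c₁, c₀]ᵀ = [-830, -83]ᵀ.
Eliminating c₀: 7·(row 1) − 22·(row 2) gives 1336·c₁ = 7·(-830) − 22·(-83) = -3984, so c₁ = -498/167.
Then c₀ = ((-83) − 22·(-498/167))/7 = -415/167.

c₁ = -2.982, c₀ = -2.485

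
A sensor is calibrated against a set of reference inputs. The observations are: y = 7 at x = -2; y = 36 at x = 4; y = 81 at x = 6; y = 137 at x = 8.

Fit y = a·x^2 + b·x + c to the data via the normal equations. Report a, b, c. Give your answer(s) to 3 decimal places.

Setting ∂/∂a … = 0 gives: 5664·a + 784·b + 120·c = 12288;  784·a + 120·b + 16·c = 1712;  120·a + 16·b + 4·c = 261.
(Σx^2·x^2 = 5664, Σx^2·x = 784, Σx^2 = 120, Σx·x = 120, Σx = 16, Σ1 = 4, Σx^2·y = 12288, Σx·y = 1712, Σy = 261.)
Inverting the 3×3 Gram matrix, [a, b, c]ᵀ = [2911/1448, 735/724, 159/181]ᵀ.

a = 2.010, b = 1.015, c = 0.878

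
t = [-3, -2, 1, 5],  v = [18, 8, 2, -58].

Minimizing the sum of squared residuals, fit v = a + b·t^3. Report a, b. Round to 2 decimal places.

a = 3.78, b = -0.50

Sums needed: Σ1 = 4, Σt^3 = 91, Σt^3·t^3 = 16419.
For Aᵀv: Σv = -30, Σt^3·v = -7798.
Normal equations: [[4, 91]; [91, 16419]]·[a, b]ᵀ = [-30, -7798]ᵀ.
Δ = 4·16419 − 91² = 57395.
a = ((-30)·16419 − 91·(-7798))/57395 = 16696/4415; b = (4·(-7798) − 91·(-30))/57395 = -28462/57395.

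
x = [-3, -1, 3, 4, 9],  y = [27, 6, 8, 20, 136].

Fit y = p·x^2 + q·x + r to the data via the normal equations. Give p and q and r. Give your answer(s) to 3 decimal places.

The normal equations are: 6980·p + 792·q + 116·r = 11657;  792·p + 116·q + 12·r = 1241;  116·p + 12·q + 5·r = 197.
(Σx^2·x^2 = 6980, Σx^2·x = 792, Σx^2 = 116, Σx·x = 116, Σx = 12, Σ1 = 5, Σx^2·y = 11657, Σx·y = 1241, Σy = 197.)
Solving the 3×3 system (Gaussian elimination) gives p = 93085/45916, q = -143759/45916, r = -105/883.

p = 2.027, q = -3.131, r = -0.119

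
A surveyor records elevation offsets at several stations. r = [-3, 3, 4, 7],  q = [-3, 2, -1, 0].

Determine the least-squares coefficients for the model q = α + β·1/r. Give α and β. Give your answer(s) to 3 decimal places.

Forming MᵀM = [[4, 11/28]; [11/28, 2153/7056]] and Mᵀq = [-2, 17/12]ᵀ gives MᵀM·[α, β]ᵀ = Mᵀq.
Δ = 4·(2153/7056) − (11/28)² = 7523/7056.
α = ((-2)·(2153/7056) − (11/28)·(17/12))/(7523/7056) = -8233/7523; β = (4·(17/12) − (11/28)·(-2))/(7523/7056) = 45528/7523.

α = -1.094, β = 6.052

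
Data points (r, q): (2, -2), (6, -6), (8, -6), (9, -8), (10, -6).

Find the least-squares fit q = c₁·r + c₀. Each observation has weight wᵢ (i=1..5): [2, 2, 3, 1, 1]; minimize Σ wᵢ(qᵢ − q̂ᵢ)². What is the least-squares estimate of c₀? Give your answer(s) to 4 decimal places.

Forming XᵀWX = [[453, 59]; [59, 9]] and XᵀWq = [-356, -48]ᵀ gives XᵀWX·[c₁, c₀]ᵀ = XᵀWq.
Eliminating c₀: 9·(row 1) − 59·(row 2) gives 596·c₁ = 9·(-356) − 59·(-48) = -372, so c₁ = -93/149.
Then c₀ = ((-48) − 59·(-93/149))/9 = -185/149.

c₀ = -1.2416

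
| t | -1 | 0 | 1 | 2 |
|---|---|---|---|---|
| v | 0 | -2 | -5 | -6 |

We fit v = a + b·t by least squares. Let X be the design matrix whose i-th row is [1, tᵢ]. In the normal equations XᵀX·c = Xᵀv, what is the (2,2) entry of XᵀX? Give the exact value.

6

Row 2 ↔ basis t, column 2 ↔ basis t, so (XᵀX)_{2,2} = Σᵢ (t)·(t) = (-1)·(-1) + (0)·(0) + (1)·(1) + (2)·(2) = 6.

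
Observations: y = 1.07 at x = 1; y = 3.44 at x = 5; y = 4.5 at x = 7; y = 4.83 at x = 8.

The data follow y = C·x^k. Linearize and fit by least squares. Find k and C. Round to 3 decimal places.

Let Y = ln y. Fitting Y = k·ln x + ln C by least squares:
Σln x = 5.6348, Σ(ln x)² = 10.7009, Σln y = 4.3821, Σln x·ln y = 8.1900.
Normal system: [[10.7009, 5.6348]; [5.6348, 4]]·[k, ln C]ᵀ = [8.1900, 4.3821]ᵀ.
Solving (det = 11.0529): k = 0.72996, ln C = 0.06723, so C = exp(0.06723) = 1.06954.

k = 0.730, C = 1.070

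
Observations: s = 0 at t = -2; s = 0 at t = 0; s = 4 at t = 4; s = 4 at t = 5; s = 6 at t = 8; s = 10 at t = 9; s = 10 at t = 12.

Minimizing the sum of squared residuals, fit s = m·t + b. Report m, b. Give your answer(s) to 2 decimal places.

m = 0.80, b = 0.74

Setting ∂/∂m … = 0 gives: 334·m + 36·b = 294;  36·m + 7·b = 34.
Eliminating b: 7·(row 1) − 36·(row 2) gives 1042·m = 7·294 − 36·34 = 834, so m = 417/521.
Then b = (34 − 36·(417/521))/7 = 386/521.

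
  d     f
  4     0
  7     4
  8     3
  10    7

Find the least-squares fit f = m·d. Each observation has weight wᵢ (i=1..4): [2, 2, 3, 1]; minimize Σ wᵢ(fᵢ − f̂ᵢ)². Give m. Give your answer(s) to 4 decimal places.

m = 0.4692

Setting ∂/∂m … = 0 gives: 422·m = 198.
(Σwᵢ·d·d = 422, Σwᵢ·d·f = 198.)
m = 198/422 = 0.469194.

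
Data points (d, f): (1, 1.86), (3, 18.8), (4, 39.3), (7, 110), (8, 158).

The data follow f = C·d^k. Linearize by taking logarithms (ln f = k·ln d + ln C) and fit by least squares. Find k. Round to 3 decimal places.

k = 2.123

With ln fᵢ as the transformed response and ln dᵢ as the regressor:
AᵀA = [[11.2394, 6.5103]; [6.5103, 5]], rhs = [27.9867, 16.9887]ᵀ  (here Σln d = 6.5103, Σ(ln d)² = 11.2394, Σln f = 16.9887, Σln d·ln f = 27.9867).
Δ = 11.2394·5 − (6.5103)² = 13.8136; k = (27.9867·5 − 6.5103·16.9887)/13.8136 = 2.12344, ln C = (11.2394·16.9887 − 6.5103·27.9867)/13.8136 = 0.63292.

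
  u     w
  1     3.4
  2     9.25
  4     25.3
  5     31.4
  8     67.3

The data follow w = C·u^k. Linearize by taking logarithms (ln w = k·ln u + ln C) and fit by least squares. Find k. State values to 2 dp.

Linearized form: ln w = k·ln u + ln C. From the 5 transformed points,
XᵀX = [[9.3166, 5.7683]; [5.7683, 5]], rhs = [20.3210, 14.3352]ᵀ  (here Σln u = 5.7683, Σ(ln u)² = 9.3166, Σln w = 14.3352, Σln u·ln w = 20.3210).
Δ = 9.3166·5 − (5.7683)² = 13.3096; k = (20.3210·5 − 5.7683·14.3352)/13.3096 = 1.42115, ln C = (9.3166·14.3352 − 5.7683·20.3210)/13.3096 = 1.22751.

k = 1.42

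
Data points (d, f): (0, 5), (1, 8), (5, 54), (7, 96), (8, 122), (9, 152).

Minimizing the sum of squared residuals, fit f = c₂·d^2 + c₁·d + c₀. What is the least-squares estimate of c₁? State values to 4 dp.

Compute the Gram sums: Σd^2·d^2 = 13684, Σd^2·d = 1710, Σd^2 = 220, Σd·d = 220, Σd = 30, Σ1 = 6.
And Σd^2·f = 26182, Σd·f = 3294, Σf = 437.
Row-reducing yields c₂ = 10385/6334, c₁ = 24627/15835, c₀ = 31289/6334.

c₁ = 1.5552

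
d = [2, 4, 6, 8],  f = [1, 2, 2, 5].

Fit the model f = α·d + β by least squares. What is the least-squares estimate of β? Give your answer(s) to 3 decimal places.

Sums needed: Σd·d = 120, Σd = 20, Σ1 = 4.
Right-hand side: Σd·f = 62, Σf = 10.
So MᵀM·[α, β]ᵀ = Mᵀf: [[120, 20]; [20, 4]]·[α, β]ᵀ = [62, 10]ᵀ.
Δ = 120·4 − 20² = 80.
α = (62·4 − 20·10)/80 = 3/5; β = (120·10 − 20·62)/80 = -1/2.

β = -0.500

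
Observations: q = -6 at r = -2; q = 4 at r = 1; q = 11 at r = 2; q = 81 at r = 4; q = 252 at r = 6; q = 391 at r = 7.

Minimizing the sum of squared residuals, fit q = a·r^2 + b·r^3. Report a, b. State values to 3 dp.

Compute the Gram sums: Σr^2·r^2 = 3986, Σr^2·r^3 = 25608, Σr^3·r^3 = 168530.
For Mᵀq: Σr^2·q = 29551, Σr^3·q = 193869.
Normal equations: [[3986, 25608]; [25608, 168530]]·[a, b]ᵀ = [29551, 193869]ᵀ.
det = 3986·168530 − 25608² = 15990916.
a = (29551·168530 − 25608·193869)/15990916 = 7816339/7995458; b = (3986·193869 − 25608·29551)/15990916 = 8009913/7995458.

a = 0.978, b = 1.002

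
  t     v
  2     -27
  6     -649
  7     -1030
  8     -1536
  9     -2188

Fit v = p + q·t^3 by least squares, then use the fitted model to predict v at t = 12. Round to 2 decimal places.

v̂ = -5181.35

With design matrix X, XᵀX = [[5, 1808]; [1808, 957954]] and Xᵀv = [-5430, -2875174]ᵀ.
Eliminating q: 957954·(row 1) − 1808·(row 2) gives 1520906·p = 957954·(-5430) − 1808·(-2875174) = -3375628, so p = -1687814/760453.
Then q = ((-2875174) − 1808·(-1687814/760453))/957954 = -2279215/760453.
At t = 12: v̂ = (-1687814/760453)·(1) + (-2279215/760453)·(1728) = -3940171334/760453.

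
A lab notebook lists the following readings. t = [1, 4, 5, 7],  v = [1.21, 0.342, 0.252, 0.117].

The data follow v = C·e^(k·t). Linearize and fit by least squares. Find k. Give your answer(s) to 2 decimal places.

Let Y = ln v. Fitting Y = k·t + ln C by least squares:
Over the data: Σt = 17.0000, Σ(t)² = 91.0000, Σln v = -4.4062, Σt·ln v = -26.0119.
Normal system: [[91.0000, 17.0000]; [17.0000, 4]]·[k, ln C]ᵀ = [-26.0119, -4.4062]ᵀ.
Solving (det = 75.0000): k = -0.38855, ln C = 0.54979.

k = -0.39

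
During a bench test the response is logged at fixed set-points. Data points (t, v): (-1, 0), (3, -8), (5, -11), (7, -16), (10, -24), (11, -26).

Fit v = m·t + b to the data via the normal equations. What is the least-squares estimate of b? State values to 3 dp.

Setting ∂/∂m … = 0 gives: 305·m + 35·b = -717;  35·m + 6·b = -85.
det = 305·6 − 35² = 605.
m = ((-717)·6 − 35·(-85))/605 = -1327/605; b = (305·(-85) − 35·(-717))/605 = -166/121.

b = -1.372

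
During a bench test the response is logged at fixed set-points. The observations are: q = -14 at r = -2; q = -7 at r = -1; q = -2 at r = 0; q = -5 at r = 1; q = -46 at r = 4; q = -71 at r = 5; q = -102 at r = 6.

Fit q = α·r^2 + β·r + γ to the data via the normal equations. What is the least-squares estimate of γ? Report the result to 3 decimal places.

γ = -2.545

Sums needed: Σr^2·r^2 = 2195, Σr^2·r = 397, Σr^2 = 83, Σr·r = 83, Σr = 13, Σ1 = 7.
For Mᵀq: Σr^2·q = -6251, Σr·q = -1121, Σq = -247.
So MᵀM·[α, β, γ]ᵀ = Mᵀq: [[2195, 397, 83]; [397, 83, 13]; [83, 13, 7]]·[α, β, γ]ᵀ = [-6251, -1121, -247]ᵀ.
Inverting the 3×3 Gram matrix, [α, β, γ]ᵀ = [-15181/5376, 2147/5376, -285/112]ᵀ.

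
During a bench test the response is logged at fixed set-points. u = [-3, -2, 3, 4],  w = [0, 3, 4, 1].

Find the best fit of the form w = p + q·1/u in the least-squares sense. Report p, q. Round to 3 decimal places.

Setting ∂/∂p … = 0 gives: 4·p + (-1/4)·q = 8;  (-1/4)·p + (77/144)·q = 1/12.
det = 4·(77/144) − (-1/4)² = 299/144.
p = (8·(77/144) − (-1/4)·(1/12))/(299/144) = 619/299; q = (4·(1/12) − (-1/4)·8)/(299/144) = 336/299.

p = 2.070, q = 1.124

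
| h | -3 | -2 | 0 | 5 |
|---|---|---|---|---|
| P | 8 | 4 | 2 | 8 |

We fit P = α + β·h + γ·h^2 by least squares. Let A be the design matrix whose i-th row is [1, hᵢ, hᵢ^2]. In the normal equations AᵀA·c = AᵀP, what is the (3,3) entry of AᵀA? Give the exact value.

722

Row 3 ↔ basis h^2, column 3 ↔ basis h^2, so (AᵀA)_{3,3} = Σᵢ (h^2)·(h^2) = (9)·(9) + (4)·(4) + (0)·(0) + (25)·(25) = 722.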